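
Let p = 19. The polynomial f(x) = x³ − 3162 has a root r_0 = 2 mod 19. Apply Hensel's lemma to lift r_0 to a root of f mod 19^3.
r_2 = 686 (mod 6859)

Hensel: r_{i+1} = r_i − f(r_i)/f′(r_i) mod 19^{i+2}, where f′(x) = 3x². Iterate:
  r_0 = 2 (mod 19)
  r_1 = 325 (mod 361)
  r_2 = 686 (mod 6859)
Final: r = 686 with f(r) ≡ 0 mod 19^3.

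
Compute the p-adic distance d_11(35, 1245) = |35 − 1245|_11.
d_11(35, 1245) = 1/121

Step 1 — x − y = 35 − 1245 = -1210. Step 2 — v_11(-1210) = 2 (factor: -1210 = −(11^2 · 10); the sign does not affect v_p). Step 3 — |x − y|_11 = 11^{-2} = 1/121.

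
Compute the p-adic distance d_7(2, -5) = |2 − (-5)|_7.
d_7(2, -5) = 1/7

Step 1 — x − y = 2 − (-5) = 7. Step 2 — v_7(7) = 1 (factor: 7 = (7^1 · 1); the sign does not affect v_p). Step 3 — |x − y|_7 = 7^{-1} = 1/7.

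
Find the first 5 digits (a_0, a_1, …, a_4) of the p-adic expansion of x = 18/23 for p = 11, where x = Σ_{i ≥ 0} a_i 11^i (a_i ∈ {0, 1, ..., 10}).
(a_0, …, a_4) = (7, 9, 2, 5, 0)

v_11(18/23) = 0 (numerator and denominator both coprime to 11), so x ∈ ℤ_11^×. Compute digits iteratively via a_i = x_i mod 11, x_{i+1} = (x_i − a_i)/11, with x_0 = x:
  x_0 = 18/23;  a_0 = 7;  x_1 = (x_0 − 7)/11 = -13/23
  x_1 = -13/23;  a_1 = 9;  x_2 = (x_1 − 9)/11 = -20/23
  x_2 = -20/23;  a_2 = 2;  x_3 = (x_2 − 2)/11 = -6/23
  x_3 = -6/23;  a_3 = 5;  x_4 = (x_3 − 5)/11 = -11/23
  x_4 = -11/23;  a_4 = 0;  x_5 = (x_4 − 0)/11 = -1/23
Digits: (7, 9, 2, 5, 0).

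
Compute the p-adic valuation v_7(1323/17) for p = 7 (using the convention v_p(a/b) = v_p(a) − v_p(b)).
v_7(1323/17) = 2

Factor powers of 7 from the numerator and denominator of the reduced fraction: 1323 = 7^2 · 27 and 17 = 7^0 · 17. Apply v_p(a/b) = v_p(a) − v_p(b): v_7(1323/17) = 2 − 0 = 2.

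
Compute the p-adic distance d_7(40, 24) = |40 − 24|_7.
d_7(40, 24) = 1

Step 1 — x − y = 40 − 24 = 16. Step 2 — v_7(16) = 0 (factor: 16 = (7^0 · 16); the sign does not affect v_p). Step 3 — |x − y|_7 = 7^{0} = 1.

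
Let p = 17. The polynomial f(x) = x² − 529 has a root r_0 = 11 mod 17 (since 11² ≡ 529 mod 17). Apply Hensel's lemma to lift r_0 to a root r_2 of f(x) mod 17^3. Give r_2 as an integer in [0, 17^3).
r_2 = 4890 (mod 4913)

Hensel's recurrence: r_{i+1} = r_i − f(r_i)·(f′(r_i))^{-1} mod 17^{i+2}, with f′(x) = 2x. Iterate:
  r_0 = 11 (mod 17)
  r_1 = 266 (mod 289)
  r_2 = 4890 (mod 4913)
Final: r_2 = 4890, and one checks f(r_2) ≡ 0 mod 17^3.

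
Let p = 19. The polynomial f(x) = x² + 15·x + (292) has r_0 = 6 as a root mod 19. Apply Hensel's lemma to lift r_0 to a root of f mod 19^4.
r_3 = 20260 (mod 130321)

Hensel: r_{i+1} = r_i − f(r_i)·(f′(r_i))^{-1} mod 19^{i+2}, f′(x) = 2x + 15. Iterate:
  r_0 = 6 (mod 19)
  r_1 = 44 (mod 361)
  r_2 = 6542 (mod 6859)
  r_3 = 20260 (mod 130321)
Final: r = 20260 satisfies f(r) ≡ 0 mod 19^4.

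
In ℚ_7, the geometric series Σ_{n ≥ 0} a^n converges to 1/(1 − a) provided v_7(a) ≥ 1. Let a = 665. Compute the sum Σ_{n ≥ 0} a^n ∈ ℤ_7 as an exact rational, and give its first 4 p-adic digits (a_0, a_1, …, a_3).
Σ a^n = 1/(1 − a) = -1/664;  first 4 digits = (1, 4, 1, 4)

v_7(a) = 1 ≥ 1, so the series converges in ℤ_7 to 1/(1 − a) = 1/(1 − 665) = -1/664. Expand this rational in ℤ_7: compute digits iteratively via d_i = x_i mod 7, x_{i+1} = (x_i − d_i)/7. The first 4 digits are (1, 4, 1, 4).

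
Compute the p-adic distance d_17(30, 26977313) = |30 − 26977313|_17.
d_17(30, 26977313) = 1/1419857

Step 1 — x − y = 30 − 26977313 = -26977283. Step 2 — v_17(-26977283) = 5 (factor: -26977283 = −(17^5 · 19); the sign does not affect v_p). Step 3 — |x − y|_17 = 17^{-5} = 1/1419857.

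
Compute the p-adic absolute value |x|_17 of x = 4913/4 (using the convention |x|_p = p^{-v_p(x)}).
|4913/4|_17 = 1/4913

Step 1 — compute v_17(x) by factoring powers of 17 out of the numerator and denominator: v_17(4913/4) = 3. Step 2 — apply |x|_p = p^{-v_p(x)} = 17^{-3} = 1/4913.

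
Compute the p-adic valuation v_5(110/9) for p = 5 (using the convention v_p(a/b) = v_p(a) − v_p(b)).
v_5(110/9) = 1

Factor powers of 5 from the numerator and denominator of the reduced fraction: 110 = 5^1 · 22 and 9 = 5^0 · 9. Apply v_p(a/b) = v_p(a) − v_p(b): v_5(110/9) = 1 − 0 = 1.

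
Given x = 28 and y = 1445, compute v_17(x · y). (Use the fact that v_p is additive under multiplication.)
v_17(40460) = 2

v_p(x) = 0 (factor: 28 = 17^0 · 28); v_p(y) = 2 (factor: 1445 = 17^2 · 5). Additivity: v_p(xy) = v_p(x) + v_p(y) = 0 + 2 = 2. (Direct check: xy = 40460 = 17^2 · (140).)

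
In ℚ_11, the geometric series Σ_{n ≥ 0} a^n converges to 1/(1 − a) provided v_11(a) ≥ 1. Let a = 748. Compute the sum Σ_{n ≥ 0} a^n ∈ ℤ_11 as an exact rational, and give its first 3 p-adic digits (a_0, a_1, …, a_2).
Σ a^n = 1/(1 − a) = -1/747;  first 3 digits = (1, 2, 10)

v_11(a) = 1 ≥ 1, so the series converges in ℤ_11 to 1/(1 − a) = 1/(1 − 748) = -1/747. Expand this rational in ℤ_11: compute digits iteratively via d_i = x_i mod 11, x_{i+1} = (x_i − d_i)/11. The first 3 digits are (1, 2, 10).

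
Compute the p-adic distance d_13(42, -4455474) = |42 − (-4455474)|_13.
d_13(42, -4455474) = 1/371293

Step 1 — x − y = 42 − (-4455474) = 4455516. Step 2 — v_13(4455516) = 5 (factor: 4455516 = (13^5 · 12); the sign does not affect v_p). Step 3 — |x − y|_13 = 13^{-5} = 1/371293.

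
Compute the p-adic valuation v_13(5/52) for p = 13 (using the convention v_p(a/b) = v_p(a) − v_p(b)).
v_13(5/52) = -1

Factor powers of 13 from the numerator and denominator of the reduced fraction: 5 = 13^0 · 5 and 52 = 13^1 · 4. Apply v_p(a/b) = v_p(a) − v_p(b): v_13(5/52) = 0 − 1 = -1.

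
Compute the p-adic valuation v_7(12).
v_7(12) = 0

v_7(n) is the largest exponent k such that 7^k divides n. Factor out: 12 = 7^0 · 12. (Sign doesn't affect v_p.) So v_7(12) = 0.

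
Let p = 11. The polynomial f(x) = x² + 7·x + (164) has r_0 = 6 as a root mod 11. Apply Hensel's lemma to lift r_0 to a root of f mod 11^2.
r_1 = 6 (mod 121)

Hensel: r_{i+1} = r_i − f(r_i)·(f′(r_i))^{-1} mod 11^{i+2}, f′(x) = 2x + 7. Iterate:
  r_0 = 6 (mod 11)
  r_1 = 6 (mod 121)
Final: r = 6 satisfies f(r) ≡ 0 mod 11^2.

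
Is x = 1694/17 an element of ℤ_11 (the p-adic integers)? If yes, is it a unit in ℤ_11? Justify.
x ∈ ℤ_11 but not a unit; v_11(x) = 2 > 0

ℤ_11 = {x ∈ ℚ_11 : v_11(x) ≥ 0} and ℤ_11^× = {x ∈ ℤ_11 : v_11(x) = 0}. Here v_11(1694/17) = v_11(num) − v_11(den) = 2; compare against these criteria.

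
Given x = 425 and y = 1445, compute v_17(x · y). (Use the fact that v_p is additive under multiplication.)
v_17(614125) = 3

v_p(x) = 1 (factor: 425 = 17^1 · 25); v_p(y) = 2 (factor: 1445 = 17^2 · 5). Additivity: v_p(xy) = v_p(x) + v_p(y) = 1 + 2 = 3. (Direct check: xy = 614125 = 17^3 · (125).)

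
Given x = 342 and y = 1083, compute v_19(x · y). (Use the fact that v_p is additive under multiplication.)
v_19(370386) = 3

v_p(x) = 1 (factor: 342 = 19^1 · 18); v_p(y) = 2 (factor: 1083 = 19^2 · 3). Additivity: v_p(xy) = v_p(x) + v_p(y) = 1 + 2 = 3. (Direct check: xy = 370386 = 19^3 · (54).)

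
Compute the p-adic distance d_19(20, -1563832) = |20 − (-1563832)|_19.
d_19(20, -1563832) = 1/130321

Step 1 — x − y = 20 − (-1563832) = 1563852. Step 2 — v_19(1563852) = 4 (factor: 1563852 = (19^4 · 12); the sign does not affect v_p). Step 3 — |x − y|_19 = 19^{-4} = 1/130321.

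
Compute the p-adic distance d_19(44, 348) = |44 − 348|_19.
d_19(44, 348) = 1/19

Step 1 — x − y = 44 − 348 = -304. Step 2 — v_19(-304) = 1 (factor: -304 = −(19^1 · 16); the sign does not affect v_p). Step 3 — |x − y|_19 = 19^{-1} = 1/19.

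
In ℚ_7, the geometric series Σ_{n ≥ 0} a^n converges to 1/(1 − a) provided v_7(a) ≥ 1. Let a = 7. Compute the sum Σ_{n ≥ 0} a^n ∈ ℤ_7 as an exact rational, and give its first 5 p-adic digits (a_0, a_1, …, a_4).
Σ a^n = 1/(1 − a) = -1/6;  first 5 digits = (1, 1, 1, 1, 1)

v_7(a) = 1 ≥ 1, so the series converges in ℤ_7 to 1/(1 − a) = 1/(1 − 7) = -1/6. Expand this rational in ℤ_7: compute digits iteratively via d_i = x_i mod 7, x_{i+1} = (x_i − d_i)/7. The first 5 digits are (1, 1, 1, 1, 1).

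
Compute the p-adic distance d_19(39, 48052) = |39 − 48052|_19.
d_19(39, 48052) = 1/6859

Step 1 — x − y = 39 − 48052 = -48013. Step 2 — v_19(-48013) = 3 (factor: -48013 = −(19^3 · 7); the sign does not affect v_p). Step 3 — |x − y|_19 = 19^{-3} = 1/6859.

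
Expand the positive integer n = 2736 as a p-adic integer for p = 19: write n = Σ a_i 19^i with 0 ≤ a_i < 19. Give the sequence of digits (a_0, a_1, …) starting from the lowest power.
(a_0, a_1, …) = (0, 11, 7)

Repeated division by 19 gives the digits low-to-high: 2736 = 11·19^1 + 7·19^2. Digit sequence: (0, 11, 7).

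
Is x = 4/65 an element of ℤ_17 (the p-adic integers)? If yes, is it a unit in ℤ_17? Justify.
x ∈ ℤ_17^× (unit); v_17(x) = 0

ℤ_17 = {x ∈ ℚ_17 : v_17(x) ≥ 0} and ℤ_17^× = {x ∈ ℤ_17 : v_17(x) = 0}. Here v_17(4/65) = v_17(num) − v_17(den) = 0; compare against these criteria.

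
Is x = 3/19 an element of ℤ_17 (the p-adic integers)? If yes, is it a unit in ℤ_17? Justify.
x ∈ ℤ_17^× (unit); v_17(x) = 0

ℤ_17 = {x ∈ ℚ_17 : v_17(x) ≥ 0} and ℤ_17^× = {x ∈ ℤ_17 : v_17(x) = 0}. Here v_17(3/19) = v_17(num) − v_17(den) = 0; compare against these criteria.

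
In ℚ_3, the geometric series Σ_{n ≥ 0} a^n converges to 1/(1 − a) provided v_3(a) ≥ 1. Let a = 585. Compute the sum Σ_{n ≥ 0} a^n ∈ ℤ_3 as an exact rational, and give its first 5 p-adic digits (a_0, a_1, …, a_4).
Σ a^n = 1/(1 − a) = -1/584;  first 5 digits = (1, 0, 2, 0, 2)

v_3(a) = 2 ≥ 1, so the series converges in ℤ_3 to 1/(1 − a) = 1/(1 − 585) = -1/584. Expand this rational in ℤ_3: compute digits iteratively via d_i = x_i mod 3, x_{i+1} = (x_i − d_i)/3. The first 5 digits are (1, 0, 2, 0, 2).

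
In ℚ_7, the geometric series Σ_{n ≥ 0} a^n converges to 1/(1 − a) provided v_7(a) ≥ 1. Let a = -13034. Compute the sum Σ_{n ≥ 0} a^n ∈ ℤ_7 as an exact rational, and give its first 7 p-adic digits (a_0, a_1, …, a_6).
Σ a^n = 1/(1 − a) = 1/13035;  first 7 digits = (1, 0, 0, 4, 1, 6, 1)

v_7(a) = 3 ≥ 1, so the series converges in ℤ_7 to 1/(1 − a) = 1/(1 − (-13034)) = 1/13035. Expand this rational in ℤ_7: compute digits iteratively via d_i = x_i mod 7, x_{i+1} = (x_i − d_i)/7. The first 7 digits are (1, 0, 0, 4, 1, 6, 1).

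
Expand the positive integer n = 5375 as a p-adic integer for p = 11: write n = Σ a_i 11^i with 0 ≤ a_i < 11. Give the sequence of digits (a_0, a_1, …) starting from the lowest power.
(a_0, a_1, …) = (7, 4, 0, 4)

Repeated division by 11 gives the digits low-to-high: 5375 = 7 + 4·11^1 + 4·11^3. Digit sequence: (7, 4, 0, 4).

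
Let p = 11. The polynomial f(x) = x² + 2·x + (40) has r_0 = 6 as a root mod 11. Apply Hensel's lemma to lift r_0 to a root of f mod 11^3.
r_2 = 1227 (mod 1331)

Hensel: r_{i+1} = r_i − f(r_i)·(f′(r_i))^{-1} mod 11^{i+2}, f′(x) = 2x + 2. Iterate:
  r_0 = 6 (mod 11)
  r_1 = 17 (mod 121)
  r_2 = 1227 (mod 1331)
Final: r = 1227 satisfies f(r) ≡ 0 mod 11^3.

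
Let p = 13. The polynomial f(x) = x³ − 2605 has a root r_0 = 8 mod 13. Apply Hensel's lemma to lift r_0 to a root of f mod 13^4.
r_3 = 18013 (mod 28561)

Hensel: r_{i+1} = r_i − f(r_i)/f′(r_i) mod 13^{i+2}, where f′(x) = 3x². Iterate:
  r_0 = 8 (mod 13)
  r_1 = 99 (mod 169)
  r_2 = 437 (mod 2197)
  r_3 = 18013 (mod 28561)
Final: r = 18013 with f(r) ≡ 0 mod 13^4.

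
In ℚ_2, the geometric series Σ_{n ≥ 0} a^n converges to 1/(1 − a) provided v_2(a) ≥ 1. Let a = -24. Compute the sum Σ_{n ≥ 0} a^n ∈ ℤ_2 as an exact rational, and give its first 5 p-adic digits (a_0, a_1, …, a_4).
Σ a^n = 1/(1 − a) = 1/25;  first 5 digits = (1, 0, 0, 1, 0)

v_2(a) = 3 ≥ 1, so the series converges in ℤ_2 to 1/(1 − a) = 1/(1 − (-24)) = 1/25. Expand this rational in ℤ_2: compute digits iteratively via d_i = x_i mod 2, x_{i+1} = (x_i − d_i)/2. The first 5 digits are (1, 0, 0, 1, 0).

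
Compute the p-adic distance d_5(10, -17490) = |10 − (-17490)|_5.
d_5(10, -17490) = 1/625

Step 1 — x − y = 10 − (-17490) = 17500. Step 2 — v_5(17500) = 4 (factor: 17500 = (5^4 · 28); the sign does not affect v_p). Step 3 — |x − y|_5 = 5^{-4} = 1/625.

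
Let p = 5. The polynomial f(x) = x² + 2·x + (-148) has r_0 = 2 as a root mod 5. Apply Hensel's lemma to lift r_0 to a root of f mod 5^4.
r_3 = 342 (mod 625)

Hensel: r_{i+1} = r_i − f(r_i)·(f′(r_i))^{-1} mod 5^{i+2}, f′(x) = 2x + 2. Iterate:
  r_0 = 2 (mod 5)
  r_1 = 17 (mod 25)
  r_2 = 92 (mod 125)
  r_3 = 342 (mod 625)
Final: r = 342 satisfies f(r) ≡ 0 mod 5^4.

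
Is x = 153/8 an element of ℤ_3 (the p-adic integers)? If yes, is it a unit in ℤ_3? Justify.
x ∈ ℤ_3 but not a unit; v_3(x) = 2 > 0

ℤ_3 = {x ∈ ℚ_3 : v_3(x) ≥ 0} and ℤ_3^× = {x ∈ ℤ_3 : v_3(x) = 0}. Here v_3(153/8) = v_3(num) − v_3(den) = 2; compare against these criteria.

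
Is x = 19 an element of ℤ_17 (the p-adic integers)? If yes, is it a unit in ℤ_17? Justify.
x ∈ ℤ_17^× (unit); v_17(x) = 0

ℤ_17 = {x ∈ ℚ_17 : v_17(x) ≥ 0} and ℤ_17^× = {x ∈ ℤ_17 : v_17(x) = 0}. Here v_17(19) = v_17(num) − v_17(den) = 0; compare against these criteria.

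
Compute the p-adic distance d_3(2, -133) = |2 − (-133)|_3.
d_3(2, -133) = 1/27

Step 1 — x − y = 2 − (-133) = 135. Step 2 — v_3(135) = 3 (factor: 135 = (3^3 · 5); the sign does not affect v_p). Step 3 — |x − y|_3 = 3^{-3} = 1/27.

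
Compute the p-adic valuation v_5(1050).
v_5(1050) = 2

v_5(n) is the largest exponent k such that 5^k divides n. Factor out: 1050 = 5^2 · 42. (Sign doesn't affect v_p.) So v_5(1050) = 2.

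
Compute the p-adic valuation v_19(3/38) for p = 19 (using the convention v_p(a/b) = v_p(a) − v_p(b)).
v_19(3/38) = -1

Factor powers of 19 from the numerator and denominator of the reduced fraction: 3 = 19^0 · 3 and 38 = 19^1 · 2. Apply v_p(a/b) = v_p(a) − v_p(b): v_19(3/38) = 0 − 1 = -1.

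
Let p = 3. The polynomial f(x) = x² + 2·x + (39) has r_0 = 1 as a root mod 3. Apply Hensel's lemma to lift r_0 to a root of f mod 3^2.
r_1 = 4 (mod 9)

Hensel: r_{i+1} = r_i − f(r_i)·(f′(r_i))^{-1} mod 3^{i+2}, f′(x) = 2x + 2. Iterate:
  r_0 = 1 (mod 3)
  r_1 = 4 (mod 9)
Final: r = 4 satisfies f(r) ≡ 0 mod 3^2.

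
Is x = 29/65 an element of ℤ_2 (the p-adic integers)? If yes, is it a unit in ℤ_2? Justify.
x ∈ ℤ_2^× (unit); v_2(x) = 0

ℤ_2 = {x ∈ ℚ_2 : v_2(x) ≥ 0} and ℤ_2^× = {x ∈ ℤ_2 : v_2(x) = 0}. Here v_2(29/65) = v_2(num) − v_2(den) = 0; compare against these criteria.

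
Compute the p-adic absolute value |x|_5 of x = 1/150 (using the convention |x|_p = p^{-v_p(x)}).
|1/150|_5 = 25

Step 1 — compute v_5(x) by factoring powers of 5 out of the numerator and denominator: v_5(1/150) = -2. Step 2 — apply |x|_p = p^{-v_p(x)} = 5^{2} = 25.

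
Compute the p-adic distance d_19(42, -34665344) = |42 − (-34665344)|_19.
d_19(42, -34665344) = 1/2476099

Step 1 — x − y = 42 − (-34665344) = 34665386. Step 2 — v_19(34665386) = 5 (factor: 34665386 = (19^5 · 14); the sign does not affect v_p). Step 3 — |x − y|_19 = 19^{-5} = 1/2476099.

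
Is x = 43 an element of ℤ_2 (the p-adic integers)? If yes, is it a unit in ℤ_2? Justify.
x ∈ ℤ_2^× (unit); v_2(x) = 0

ℤ_2 = {x ∈ ℚ_2 : v_2(x) ≥ 0} and ℤ_2^× = {x ∈ ℤ_2 : v_2(x) = 0}. Here v_2(43) = v_2(num) − v_2(den) = 0; compare against these criteria.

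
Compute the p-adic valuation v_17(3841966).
v_17(3841966) = 4

v_17(n) is the largest exponent k such that 17^k divides n. Factor out: 3841966 = 17^4 · 46. (Sign doesn't affect v_p.) So v_17(3841966) = 4.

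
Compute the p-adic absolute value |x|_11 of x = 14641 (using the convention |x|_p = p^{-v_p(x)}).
|14641|_11 = 1/14641

Step 1 — compute v_11(x) by factoring powers of 11 out of the numerator and denominator: v_11(14641) = 4. Step 2 — apply |x|_p = p^{-v_p(x)} = 11^{-4} = 1/14641.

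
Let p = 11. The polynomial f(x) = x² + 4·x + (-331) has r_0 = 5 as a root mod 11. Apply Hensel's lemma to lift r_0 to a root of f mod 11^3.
r_2 = 665 (mod 1331)

Hensel: r_{i+1} = r_i − f(r_i)·(f′(r_i))^{-1} mod 11^{i+2}, f′(x) = 2x + 4. Iterate:
  r_0 = 5 (mod 11)
  r_1 = 60 (mod 121)
  r_2 = 665 (mod 1331)
Final: r = 665 satisfies f(r) ≡ 0 mod 11^3.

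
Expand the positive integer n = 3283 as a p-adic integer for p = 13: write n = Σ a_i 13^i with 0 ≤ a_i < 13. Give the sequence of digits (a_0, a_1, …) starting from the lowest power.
(a_0, a_1, …) = (7, 5, 6, 1)

Repeated division by 13 gives the digits low-to-high: 3283 = 7 + 5·13^1 + 6·13^2 + 1·13^3. Digit sequence: (7, 5, 6, 1).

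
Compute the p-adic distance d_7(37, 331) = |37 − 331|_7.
d_7(37, 331) = 1/49

Step 1 — x − y = 37 − 331 = -294. Step 2 — v_7(-294) = 2 (factor: -294 = −(7^2 · 6); the sign does not affect v_p). Step 3 — |x − y|_7 = 7^{-2} = 1/49.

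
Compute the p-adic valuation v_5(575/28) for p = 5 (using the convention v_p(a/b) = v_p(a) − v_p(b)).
v_5(575/28) = 2

Factor powers of 5 from the numerator and denominator of the reduced fraction: 575 = 5^2 · 23 and 28 = 5^0 · 28. Apply v_p(a/b) = v_p(a) − v_p(b): v_5(575/28) = 2 − 0 = 2.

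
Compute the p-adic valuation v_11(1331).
v_11(1331) = 3

v_11(n) is the largest exponent k such that 11^k divides n. Factor out: 1331 = 11^3 · 1. (Sign doesn't affect v_p.) So v_11(1331) = 3.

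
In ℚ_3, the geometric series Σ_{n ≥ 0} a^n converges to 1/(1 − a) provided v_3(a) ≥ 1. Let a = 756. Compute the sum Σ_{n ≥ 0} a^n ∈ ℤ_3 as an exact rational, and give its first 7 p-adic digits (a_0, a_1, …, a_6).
Σ a^n = 1/(1 − a) = -1/755;  first 7 digits = (1, 0, 0, 1, 0, 0, 2)

v_3(a) = 3 ≥ 1, so the series converges in ℤ_3 to 1/(1 − a) = 1/(1 − 756) = -1/755. Expand this rational in ℤ_3: compute digits iteratively via d_i = x_i mod 3, x_{i+1} = (x_i − d_i)/3. The first 7 digits are (1, 0, 0, 1, 0, 0, 2).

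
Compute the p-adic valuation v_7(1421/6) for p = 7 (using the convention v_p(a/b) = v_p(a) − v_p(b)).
v_7(1421/6) = 2

Factor powers of 7 from the numerator and denominator of the reduced fraction: 1421 = 7^2 · 29 and 6 = 7^0 · 6. Apply v_p(a/b) = v_p(a) − v_p(b): v_7(1421/6) = 2 − 0 = 2.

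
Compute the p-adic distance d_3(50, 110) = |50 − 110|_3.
d_3(50, 110) = 1/3

Step 1 — x − y = 50 − 110 = -60. Step 2 — v_3(-60) = 1 (factor: -60 = −(3^1 · 20); the sign does not affect v_p). Step 3 — |x − y|_3 = 3^{-1} = 1/3.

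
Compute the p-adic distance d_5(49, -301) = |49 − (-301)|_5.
d_5(49, -301) = 1/25

Step 1 — x − y = 49 − (-301) = 350. Step 2 — v_5(350) = 2 (factor: 350 = (5^2 · 14); the sign does not affect v_p). Step 3 — |x − y|_5 = 5^{-2} = 1/25.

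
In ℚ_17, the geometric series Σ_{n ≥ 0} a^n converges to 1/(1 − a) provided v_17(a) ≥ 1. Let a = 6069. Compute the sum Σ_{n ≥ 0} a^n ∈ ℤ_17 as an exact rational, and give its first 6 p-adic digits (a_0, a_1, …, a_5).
Σ a^n = 1/(1 − a) = -1/6068;  first 6 digits = (1, 0, 4, 1, 16, 8)

v_17(a) = 2 ≥ 1, so the series converges in ℤ_17 to 1/(1 − a) = 1/(1 − 6069) = -1/6068. Expand this rational in ℤ_17: compute digits iteratively via d_i = x_i mod 17, x_{i+1} = (x_i − d_i)/17. The first 6 digits are (1, 0, 4, 1, 16, 8).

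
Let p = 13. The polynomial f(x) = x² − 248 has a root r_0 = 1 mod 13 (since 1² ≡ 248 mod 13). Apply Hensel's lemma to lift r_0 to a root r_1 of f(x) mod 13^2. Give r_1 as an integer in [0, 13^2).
r_1 = 40 (mod 169)

Hensel's recurrence: r_{i+1} = r_i − f(r_i)·(f′(r_i))^{-1} mod 13^{i+2}, with f′(x) = 2x. Iterate:
  r_0 = 1 (mod 13)
  r_1 = 40 (mod 169)
Final: r_1 = 40, and one checks f(r_1) ≡ 0 mod 13^2.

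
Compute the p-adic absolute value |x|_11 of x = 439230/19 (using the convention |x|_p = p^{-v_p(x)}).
|439230/19|_11 = 1/14641

Step 1 — compute v_11(x) by factoring powers of 11 out of the numerator and denominator: v_11(439230/19) = 4. Step 2 — apply |x|_p = p^{-v_p(x)} = 11^{-4} = 1/14641.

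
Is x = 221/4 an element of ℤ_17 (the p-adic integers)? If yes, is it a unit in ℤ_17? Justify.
x ∈ ℤ_17 but not a unit; v_17(x) = 1 > 0

ℤ_17 = {x ∈ ℚ_17 : v_17(x) ≥ 0} and ℤ_17^× = {x ∈ ℤ_17 : v_17(x) = 0}. Here v_17(221/4) = v_17(num) − v_17(den) = 1; compare against these criteria.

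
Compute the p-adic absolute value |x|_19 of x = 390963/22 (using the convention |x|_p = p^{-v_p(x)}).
|390963/22|_19 = 1/130321

Step 1 — compute v_19(x) by factoring powers of 19 out of the numerator and denominator: v_19(390963/22) = 4. Step 2 — apply |x|_p = p^{-v_p(x)} = 19^{-4} = 1/130321.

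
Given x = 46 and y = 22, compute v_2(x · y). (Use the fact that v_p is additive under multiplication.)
v_2(1012) = 2

v_p(x) = 1 (factor: 46 = 2^1 · 23); v_p(y) = 1 (factor: 22 = 2^1 · 11). Additivity: v_p(xy) = v_p(x) + v_p(y) = 1 + 1 = 2. (Direct check: xy = 1012 = 2^2 · (253).)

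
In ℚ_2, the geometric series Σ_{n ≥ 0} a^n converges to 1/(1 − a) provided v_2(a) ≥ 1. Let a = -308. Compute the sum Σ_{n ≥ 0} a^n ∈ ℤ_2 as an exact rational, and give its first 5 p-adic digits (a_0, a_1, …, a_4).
Σ a^n = 1/(1 − a) = 1/309;  first 5 digits = (1, 0, 1, 1, 1)

v_2(a) = 2 ≥ 1, so the series converges in ℤ_2 to 1/(1 − a) = 1/(1 − (-308)) = 1/309. Expand this rational in ℤ_2: compute digits iteratively via d_i = x_i mod 2, x_{i+1} = (x_i − d_i)/2. The first 5 digits are (1, 0, 1, 1, 1).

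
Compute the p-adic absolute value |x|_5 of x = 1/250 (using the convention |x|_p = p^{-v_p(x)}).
|1/250|_5 = 125

Step 1 — compute v_5(x) by factoring powers of 5 out of the numerator and denominator: v_5(1/250) = -3. Step 2 — apply |x|_p = p^{-v_p(x)} = 5^{3} = 125.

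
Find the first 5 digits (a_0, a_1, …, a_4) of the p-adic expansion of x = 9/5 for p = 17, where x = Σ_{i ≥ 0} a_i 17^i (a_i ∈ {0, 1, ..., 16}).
(a_0, …, a_4) = (12, 13, 6, 3, 10)

v_17(9/5) = 0 (numerator and denominator both coprime to 17), so x ∈ ℤ_17^×. Compute digits iteratively via a_i = x_i mod 17, x_{i+1} = (x_i − a_i)/17, with x_0 = x:
  x_0 = 9/5;  a_0 = 12;  x_1 = (x_0 − 12)/17 = -3/5
  x_1 = -3/5;  a_1 = 13;  x_2 = (x_1 − 13)/17 = -4/5
  x_2 = -4/5;  a_2 = 6;  x_3 = (x_2 − 6)/17 = -2/5
  x_3 = -2/5;  a_3 = 3;  x_4 = (x_3 − 3)/17 = -1/5
  x_4 = -1/5;  a_4 = 10;  x_5 = (x_4 − 10)/17 = -3/5
Digits: (12, 13, 6, 3, 10).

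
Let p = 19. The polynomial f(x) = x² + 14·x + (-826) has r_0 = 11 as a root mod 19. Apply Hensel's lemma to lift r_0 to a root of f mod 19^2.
r_1 = 277 (mod 361)

Hensel: r_{i+1} = r_i − f(r_i)·(f′(r_i))^{-1} mod 19^{i+2}, f′(x) = 2x + 14. Iterate:
  r_0 = 11 (mod 19)
  r_1 = 277 (mod 361)
Final: r = 277 satisfies f(r) ≡ 0 mod 19^2.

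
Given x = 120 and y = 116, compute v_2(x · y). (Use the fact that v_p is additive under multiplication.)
v_2(13920) = 5

v_p(x) = 3 (factor: 120 = 2^3 · 15); v_p(y) = 2 (factor: 116 = 2^2 · 29). Additivity: v_p(xy) = v_p(x) + v_p(y) = 3 + 2 = 5. (Direct check: xy = 13920 = 2^5 · (435).)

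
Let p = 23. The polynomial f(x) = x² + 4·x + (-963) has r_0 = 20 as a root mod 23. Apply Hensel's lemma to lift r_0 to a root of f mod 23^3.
r_2 = 572 (mod 12167)

Hensel: r_{i+1} = r_i − f(r_i)·(f′(r_i))^{-1} mod 23^{i+2}, f′(x) = 2x + 4. Iterate:
  r_0 = 20 (mod 23)
  r_1 = 43 (mod 529)
  r_2 = 572 (mod 12167)
Final: r = 572 satisfies f(r) ≡ 0 mod 23^3.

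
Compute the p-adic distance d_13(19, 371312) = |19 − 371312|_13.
d_13(19, 371312) = 1/371293

Step 1 — x − y = 19 − 371312 = -371293. Step 2 — v_13(-371293) = 5 (factor: -371293 = −(13^5 · 1); the sign does not affect v_p). Step 3 — |x − y|_13 = 13^{-5} = 1/371293.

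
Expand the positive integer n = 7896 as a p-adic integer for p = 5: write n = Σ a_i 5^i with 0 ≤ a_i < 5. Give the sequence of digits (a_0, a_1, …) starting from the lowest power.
(a_0, a_1, …) = (1, 4, 0, 3, 2, 2)

Repeated division by 5 gives the digits low-to-high: 7896 = 1 + 4·5^1 + 3·5^3 + 2·5^4 + 2·5^5. Digit sequence: (1, 4, 0, 3, 2, 2).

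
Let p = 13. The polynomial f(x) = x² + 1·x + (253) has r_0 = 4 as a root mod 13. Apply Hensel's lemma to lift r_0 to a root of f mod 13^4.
r_3 = 14057 (mod 28561)

Hensel: r_{i+1} = r_i − f(r_i)·(f′(r_i))^{-1} mod 13^{i+2}, f′(x) = 2x + 1. Iterate:
  r_0 = 4 (mod 13)
  r_1 = 30 (mod 169)
  r_2 = 875 (mod 2197)
  r_3 = 14057 (mod 28561)
Final: r = 14057 satisfies f(r) ≡ 0 mod 13^4.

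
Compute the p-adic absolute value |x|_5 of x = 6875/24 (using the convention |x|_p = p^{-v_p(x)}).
|6875/24|_5 = 1/625

Step 1 — compute v_5(x) by factoring powers of 5 out of the numerator and denominator: v_5(6875/24) = 4. Step 2 — apply |x|_p = p^{-v_p(x)} = 5^{-4} = 1/625.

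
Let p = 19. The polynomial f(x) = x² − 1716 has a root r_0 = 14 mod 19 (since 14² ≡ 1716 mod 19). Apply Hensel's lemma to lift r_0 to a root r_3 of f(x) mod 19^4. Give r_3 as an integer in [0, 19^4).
r_3 = 96249 (mod 130321)

Hensel's recurrence: r_{i+1} = r_i − f(r_i)·(f′(r_i))^{-1} mod 19^{i+2}, with f′(x) = 2x. Iterate:
  r_0 = 14 (mod 19)
  r_1 = 223 (mod 361)
  r_2 = 223 (mod 6859)
  r_3 = 96249 (mod 130321)
Final: r_3 = 96249, and one checks f(r_3) ≡ 0 mod 19^4.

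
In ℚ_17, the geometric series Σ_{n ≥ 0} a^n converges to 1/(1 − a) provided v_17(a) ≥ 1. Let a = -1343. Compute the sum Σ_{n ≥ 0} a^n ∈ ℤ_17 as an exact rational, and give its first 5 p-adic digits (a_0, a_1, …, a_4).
Σ a^n = 1/(1 − a) = 1/1344;  first 5 digits = (1, 6, 14, 4, 8)

v_17(a) = 1 ≥ 1, so the series converges in ℤ_17 to 1/(1 − a) = 1/(1 − (-1343)) = 1/1344. Expand this rational in ℤ_17: compute digits iteratively via d_i = x_i mod 17, x_{i+1} = (x_i − d_i)/17. The first 5 digits are (1, 6, 14, 4, 8).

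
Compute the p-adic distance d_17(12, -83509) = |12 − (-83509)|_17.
d_17(12, -83509) = 1/83521

Step 1 — x − y = 12 − (-83509) = 83521. Step 2 — v_17(83521) = 4 (factor: 83521 = (17^4 · 1); the sign does not affect v_p). Step 3 — |x − y|_17 = 17^{-4} = 1/83521.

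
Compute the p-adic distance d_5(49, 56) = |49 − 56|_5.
d_5(49, 56) = 1

Step 1 — x − y = 49 − 56 = -7. Step 2 — v_5(-7) = 0 (factor: -7 = −(5^0 · 7); the sign does not affect v_p). Step 3 — |x − y|_5 = 5^{0} = 1.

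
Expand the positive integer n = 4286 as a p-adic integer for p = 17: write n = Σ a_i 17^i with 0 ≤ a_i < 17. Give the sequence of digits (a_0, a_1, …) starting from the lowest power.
(a_0, a_1, …) = (2, 14, 14)

Repeated division by 17 gives the digits low-to-high: 4286 = 2 + 14·17^1 + 14·17^2. Digit sequence: (2, 14, 14).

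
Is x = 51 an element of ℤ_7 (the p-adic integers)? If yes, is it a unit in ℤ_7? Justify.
x ∈ ℤ_7^× (unit); v_7(x) = 0

ℤ_7 = {x ∈ ℚ_7 : v_7(x) ≥ 0} and ℤ_7^× = {x ∈ ℤ_7 : v_7(x) = 0}. Here v_7(51) = v_7(num) − v_7(den) = 0; compare against these criteria.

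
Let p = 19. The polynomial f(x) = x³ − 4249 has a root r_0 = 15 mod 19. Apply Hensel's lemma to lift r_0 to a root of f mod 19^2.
r_1 = 319 (mod 361)

Hensel: r_{i+1} = r_i − f(r_i)/f′(r_i) mod 19^{i+2}, where f′(x) = 3x². Iterate:
  r_0 = 15 (mod 19)
  r_1 = 319 (mod 361)
Final: r = 319 with f(r) ≡ 0 mod 19^2.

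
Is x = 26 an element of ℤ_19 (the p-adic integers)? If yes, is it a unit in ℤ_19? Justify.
x ∈ ℤ_19^× (unit); v_19(x) = 0

ℤ_19 = {x ∈ ℚ_19 : v_19(x) ≥ 0} and ℤ_19^× = {x ∈ ℤ_19 : v_19(x) = 0}. Here v_19(26) = v_19(num) − v_19(den) = 0; compare against these criteria.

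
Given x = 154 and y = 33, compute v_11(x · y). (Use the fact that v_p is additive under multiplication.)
v_11(5082) = 2

v_p(x) = 1 (factor: 154 = 11^1 · 14); v_p(y) = 1 (factor: 33 = 11^1 · 3). Additivity: v_p(xy) = v_p(x) + v_p(y) = 1 + 1 = 2. (Direct check: xy = 5082 = 11^2 · (42).)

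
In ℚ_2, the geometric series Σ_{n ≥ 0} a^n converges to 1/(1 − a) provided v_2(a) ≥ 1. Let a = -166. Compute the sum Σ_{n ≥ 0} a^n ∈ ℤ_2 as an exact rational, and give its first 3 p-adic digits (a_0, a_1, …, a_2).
Σ a^n = 1/(1 − a) = 1/167;  first 3 digits = (1, 1, 1)

v_2(a) = 1 ≥ 1, so the series converges in ℤ_2 to 1/(1 − a) = 1/(1 − (-166)) = 1/167. Expand this rational in ℤ_2: compute digits iteratively via d_i = x_i mod 2, x_{i+1} = (x_i − d_i)/2. The first 3 digits are (1, 1, 1).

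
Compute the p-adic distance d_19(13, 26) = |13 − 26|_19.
d_19(13, 26) = 1

Step 1 — x − y = 13 − 26 = -13. Step 2 — v_19(-13) = 0 (factor: -13 = −(19^0 · 13); the sign does not affect v_p). Step 3 — |x − y|_19 = 19^{0} = 1.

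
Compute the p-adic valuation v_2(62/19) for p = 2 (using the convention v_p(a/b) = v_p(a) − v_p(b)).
v_2(62/19) = 1

Factor powers of 2 from the numerator and denominator of the reduced fraction: 62 = 2^1 · 31 and 19 = 2^0 · 19. Apply v_p(a/b) = v_p(a) − v_p(b): v_2(62/19) = 1 − 0 = 1.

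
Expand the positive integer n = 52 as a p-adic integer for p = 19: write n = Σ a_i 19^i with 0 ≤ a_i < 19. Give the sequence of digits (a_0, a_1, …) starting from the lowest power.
(a_0, a_1, …) = (14, 2)

Repeated division by 19 gives the digits low-to-high: 52 = 14 + 2·19^1. Digit sequence: (14, 2).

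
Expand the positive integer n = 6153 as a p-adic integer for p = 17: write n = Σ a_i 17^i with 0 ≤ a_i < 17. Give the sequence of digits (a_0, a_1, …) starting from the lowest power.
(a_0, a_1, …) = (16, 4, 4, 1)

Repeated division by 17 gives the digits low-to-high: 6153 = 16 + 4·17^1 + 4·17^2 + 1·17^3. Digit sequence: (16, 4, 4, 1).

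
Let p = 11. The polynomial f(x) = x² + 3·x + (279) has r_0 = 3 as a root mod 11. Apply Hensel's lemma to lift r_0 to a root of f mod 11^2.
r_1 = 91 (mod 121)

Hensel: r_{i+1} = r_i − f(r_i)·(f′(r_i))^{-1} mod 11^{i+2}, f′(x) = 2x + 3. Iterate:
  r_0 = 3 (mod 11)
  r_1 = 91 (mod 121)
Final: r = 91 satisfies f(r) ≡ 0 mod 11^2.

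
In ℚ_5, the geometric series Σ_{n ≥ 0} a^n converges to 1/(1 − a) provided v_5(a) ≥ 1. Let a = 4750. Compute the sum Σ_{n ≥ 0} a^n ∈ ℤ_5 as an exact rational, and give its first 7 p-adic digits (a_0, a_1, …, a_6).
Σ a^n = 1/(1 − a) = -1/4749;  first 7 digits = (1, 0, 0, 3, 2, 1, 4)

v_5(a) = 3 ≥ 1, so the series converges in ℤ_5 to 1/(1 − a) = 1/(1 − 4750) = -1/4749. Expand this rational in ℤ_5: compute digits iteratively via d_i = x_i mod 5, x_{i+1} = (x_i − d_i)/5. The first 7 digits are (1, 0, 0, 3, 2, 1, 4).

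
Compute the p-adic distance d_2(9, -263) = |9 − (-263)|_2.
d_2(9, -263) = 1/16

Step 1 — x − y = 9 − (-263) = 272. Step 2 — v_2(272) = 4 (factor: 272 = (2^4 · 17); the sign does not affect v_p). Step 3 — |x − y|_2 = 2^{-4} = 1/16.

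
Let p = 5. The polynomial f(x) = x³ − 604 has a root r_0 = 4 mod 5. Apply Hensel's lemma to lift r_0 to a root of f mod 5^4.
r_3 = 384 (mod 625)

Hensel: r_{i+1} = r_i − f(r_i)/f′(r_i) mod 5^{i+2}, where f′(x) = 3x². Iterate:
  r_0 = 4 (mod 5)
  r_1 = 9 (mod 25)
  r_2 = 9 (mod 125)
  r_3 = 384 (mod 625)
Final: r = 384 with f(r) ≡ 0 mod 5^4.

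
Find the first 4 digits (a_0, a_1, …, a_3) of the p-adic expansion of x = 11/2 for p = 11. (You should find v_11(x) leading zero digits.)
(a_0, …, a_3) = (0, 6, 5, 5)

v_11(11/2) = 1, so a_0 = ... = a_0 = 0. Factor out: x = 11^1 · u with u = 1/2 a unit in ℤ_11. Expand u iteratively via a_{v+i} = u_i mod 11, u_{i+1} = (u_i − a_{v+i})/11:
  u_0 = 1/2;  a_1 = 6;  u_1 = (u_0 − 6)/11 = -1/2
  u_1 = -1/2;  a_2 = 5;  u_2 = (u_1 − 5)/11 = -1/2
  u_2 = -1/2;  a_3 = 5;  u_3 = (u_2 − 5)/11 = -1/2
Digits: (0, 6, 5, 5).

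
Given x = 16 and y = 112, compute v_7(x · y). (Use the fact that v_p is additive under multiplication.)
v_7(1792) = 1

v_p(x) = 0 (factor: 16 = 7^0 · 16); v_p(y) = 1 (factor: 112 = 7^1 · 16). Additivity: v_p(xy) = v_p(x) + v_p(y) = 0 + 1 = 1. (Direct check: xy = 1792 = 7^1 · (256).)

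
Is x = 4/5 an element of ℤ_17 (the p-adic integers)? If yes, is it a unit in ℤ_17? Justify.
x ∈ ℤ_17^× (unit); v_17(x) = 0

ℤ_17 = {x ∈ ℚ_17 : v_17(x) ≥ 0} and ℤ_17^× = {x ∈ ℤ_17 : v_17(x) = 0}. Here v_17(4/5) = v_17(num) − v_17(den) = 0; compare against these criteria.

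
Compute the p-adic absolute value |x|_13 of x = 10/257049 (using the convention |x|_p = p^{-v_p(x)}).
|10/257049|_13 = 28561

Step 1 — compute v_13(x) by factoring powers of 13 out of the numerator and denominator: v_13(10/257049) = -4. Step 2 — apply |x|_p = p^{-v_p(x)} = 13^{4} = 28561.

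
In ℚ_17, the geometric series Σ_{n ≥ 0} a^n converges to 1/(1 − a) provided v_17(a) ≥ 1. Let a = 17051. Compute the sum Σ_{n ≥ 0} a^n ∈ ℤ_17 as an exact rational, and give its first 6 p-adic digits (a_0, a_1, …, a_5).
Σ a^n = 1/(1 − a) = -1/17050;  first 6 digits = (1, 0, 8, 3, 13, 0)

v_17(a) = 2 ≥ 1, so the series converges in ℤ_17 to 1/(1 − a) = 1/(1 − 17051) = -1/17050. Expand this rational in ℤ_17: compute digits iteratively via d_i = x_i mod 17, x_{i+1} = (x_i − d_i)/17. The first 6 digits are (1, 0, 8, 3, 13, 0).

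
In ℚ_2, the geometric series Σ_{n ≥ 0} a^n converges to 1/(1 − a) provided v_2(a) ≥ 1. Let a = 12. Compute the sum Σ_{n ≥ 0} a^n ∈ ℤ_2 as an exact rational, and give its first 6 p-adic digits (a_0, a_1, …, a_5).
Σ a^n = 1/(1 − a) = -1/11;  first 6 digits = (1, 0, 1, 1, 1, 0)

v_2(a) = 2 ≥ 1, so the series converges in ℤ_2 to 1/(1 − a) = 1/(1 − 12) = -1/11. Expand this rational in ℤ_2: compute digits iteratively via d_i = x_i mod 2, x_{i+1} = (x_i − d_i)/2. The first 6 digits are (1, 0, 1, 1, 1, 0).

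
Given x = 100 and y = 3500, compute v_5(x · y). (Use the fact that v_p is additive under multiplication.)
v_5(350000) = 5

v_p(x) = 2 (factor: 100 = 5^2 · 4); v_p(y) = 3 (factor: 3500 = 5^3 · 28). Additivity: v_p(xy) = v_p(x) + v_p(y) = 2 + 3 = 5. (Direct check: xy = 350000 = 5^5 · (112).)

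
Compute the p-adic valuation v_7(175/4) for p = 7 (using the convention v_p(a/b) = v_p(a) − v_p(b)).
v_7(175/4) = 1

Factor powers of 7 from the numerator and denominator of the reduced fraction: 175 = 7^1 · 25 and 4 = 7^0 · 4. Apply v_p(a/b) = v_p(a) − v_p(b): v_7(175/4) = 1 − 0 = 1.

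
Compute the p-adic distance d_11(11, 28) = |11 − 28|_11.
d_11(11, 28) = 1

Step 1 — x − y = 11 − 28 = -17. Step 2 — v_11(-17) = 0 (factor: -17 = −(11^0 · 17); the sign does not affect v_p). Step 3 — |x − y|_11 = 11^{0} = 1.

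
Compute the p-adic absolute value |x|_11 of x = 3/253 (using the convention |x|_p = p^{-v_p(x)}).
|3/253|_11 = 11

Step 1 — compute v_11(x) by factoring powers of 11 out of the numerator and denominator: v_11(3/253) = -1. Step 2 — apply |x|_p = p^{-v_p(x)} = 11^{1} = 11.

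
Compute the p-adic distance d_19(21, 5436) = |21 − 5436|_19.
d_19(21, 5436) = 1/361

Step 1 — x − y = 21 − 5436 = -5415. Step 2 — v_19(-5415) = 2 (factor: -5415 = −(19^2 · 15); the sign does not affect v_p). Step 3 — |x − y|_19 = 19^{-2} = 1/361.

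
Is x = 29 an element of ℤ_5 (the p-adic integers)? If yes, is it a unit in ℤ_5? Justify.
x ∈ ℤ_5^× (unit); v_5(x) = 0

ℤ_5 = {x ∈ ℚ_5 : v_5(x) ≥ 0} and ℤ_5^× = {x ∈ ℤ_5 : v_5(x) = 0}. Here v_5(29) = v_5(num) − v_5(den) = 0; compare against these criteria.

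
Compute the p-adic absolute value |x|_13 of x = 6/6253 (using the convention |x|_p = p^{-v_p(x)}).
|6/6253|_13 = 169

Step 1 — compute v_13(x) by factoring powers of 13 out of the numerator and denominator: v_13(6/6253) = -2. Step 2 — apply |x|_p = p^{-v_p(x)} = 13^{2} = 169.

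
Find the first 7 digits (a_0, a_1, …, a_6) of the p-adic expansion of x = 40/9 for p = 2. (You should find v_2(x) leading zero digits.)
(a_0, …, a_6) = (0, 0, 0, 1, 0, 1, 1)

v_2(40/9) = 3, so a_0 = ... = a_2 = 0. Factor out: x = 2^3 · u with u = 5/9 a unit in ℤ_2. Expand u iteratively via a_{v+i} = u_i mod 2, u_{i+1} = (u_i − a_{v+i})/2:
  u_0 = 5/9;  a_3 = 1;  u_1 = (u_0 − 1)/2 = -2/9
  u_1 = -2/9;  a_4 = 0;  u_2 = (u_1 − 0)/2 = -1/9
  u_2 = -1/9;  a_5 = 1;  u_3 = (u_2 − 1)/2 = -5/9
  u_3 = -5/9;  a_6 = 1;  u_4 = (u_3 − 1)/2 = -7/9
Digits: (0, 0, 0, 1, 0, 1, 1).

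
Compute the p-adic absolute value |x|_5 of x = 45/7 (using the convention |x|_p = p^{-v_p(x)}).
|45/7|_5 = 1/5

Step 1 — compute v_5(x) by factoring powers of 5 out of the numerator and denominator: v_5(45/7) = 1. Step 2 — apply |x|_p = p^{-v_p(x)} = 5^{-1} = 1/5.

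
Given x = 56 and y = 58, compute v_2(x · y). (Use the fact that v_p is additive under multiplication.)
v_2(3248) = 4

v_p(x) = 3 (factor: 56 = 2^3 · 7); v_p(y) = 1 (factor: 58 = 2^1 · 29). Additivity: v_p(xy) = v_p(x) + v_p(y) = 3 + 1 = 4. (Direct check: xy = 3248 = 2^4 · (203).)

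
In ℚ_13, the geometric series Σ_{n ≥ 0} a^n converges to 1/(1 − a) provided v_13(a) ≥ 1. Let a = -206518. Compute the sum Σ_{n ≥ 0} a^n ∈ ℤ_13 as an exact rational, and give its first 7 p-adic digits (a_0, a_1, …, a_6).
Σ a^n = 1/(1 − a) = 1/206519;  first 7 digits = (1, 0, 0, 10, 5, 12, 8)

v_13(a) = 3 ≥ 1, so the series converges in ℤ_13 to 1/(1 − a) = 1/(1 − (-206518)) = 1/206519. Expand this rational in ℤ_13: compute digits iteratively via d_i = x_i mod 13, x_{i+1} = (x_i − d_i)/13. The first 7 digits are (1, 0, 0, 10, 5, 12, 8).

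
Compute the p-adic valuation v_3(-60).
v_3(-60) = 1

v_3(n) is the largest exponent k such that 3^k divides n. Factor out: -60 = -3^1 · 20. (Sign doesn't affect v_p.) So v_3(-60) = 1.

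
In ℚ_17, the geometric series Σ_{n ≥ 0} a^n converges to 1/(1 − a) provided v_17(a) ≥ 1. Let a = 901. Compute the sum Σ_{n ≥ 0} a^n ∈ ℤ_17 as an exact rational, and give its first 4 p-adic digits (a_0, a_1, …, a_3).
Σ a^n = 1/(1 − a) = -1/900;  first 4 digits = (1, 2, 7, 3)

v_17(a) = 1 ≥ 1, so the series converges in ℤ_17 to 1/(1 − a) = 1/(1 − 901) = -1/900. Expand this rational in ℤ_17: compute digits iteratively via d_i = x_i mod 17, x_{i+1} = (x_i − d_i)/17. The first 4 digits are (1, 2, 7, 3).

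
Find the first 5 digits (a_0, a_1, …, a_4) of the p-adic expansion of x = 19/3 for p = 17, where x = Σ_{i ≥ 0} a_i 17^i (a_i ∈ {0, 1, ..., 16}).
(a_0, …, a_4) = (12, 11, 5, 11, 5)

v_17(19/3) = 0 (numerator and denominator both coprime to 17), so x ∈ ℤ_17^×. Compute digits iteratively via a_i = x_i mod 17, x_{i+1} = (x_i − a_i)/17, with x_0 = x:
  x_0 = 19/3;  a_0 = 12;  x_1 = (x_0 − 12)/17 = -1/3
  x_1 = -1/3;  a_1 = 11;  x_2 = (x_1 − 11)/17 = -2/3
  x_2 = -2/3;  a_2 = 5;  x_3 = (x_2 − 5)/17 = -1/3
  x_3 = -1/3;  a_3 = 11;  x_4 = (x_3 − 11)/17 = -2/3
  x_4 = -2/3;  a_4 = 5;  x_5 = (x_4 − 5)/17 = -1/3
Digits: (12, 11, 5, 11, 5).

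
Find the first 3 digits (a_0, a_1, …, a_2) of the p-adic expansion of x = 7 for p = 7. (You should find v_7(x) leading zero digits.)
(a_0, …, a_2) = (0, 1, 0)

v_7(7) = 1, so a_0 = ... = a_0 = 0. Factor out: x = 7^1 · u with u = 1 a unit in ℤ_7. Expand u iteratively via a_{v+i} = u_i mod 7, u_{i+1} = (u_i − a_{v+i})/7:
  u_0 = 1;  a_1 = 1;  u_1 = (u_0 − 1)/7 = 0
  u_1 = 0;  a_2 = 0;  u_2 = (u_1 − 0)/7 = 0
Digits: (0, 1, 0).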